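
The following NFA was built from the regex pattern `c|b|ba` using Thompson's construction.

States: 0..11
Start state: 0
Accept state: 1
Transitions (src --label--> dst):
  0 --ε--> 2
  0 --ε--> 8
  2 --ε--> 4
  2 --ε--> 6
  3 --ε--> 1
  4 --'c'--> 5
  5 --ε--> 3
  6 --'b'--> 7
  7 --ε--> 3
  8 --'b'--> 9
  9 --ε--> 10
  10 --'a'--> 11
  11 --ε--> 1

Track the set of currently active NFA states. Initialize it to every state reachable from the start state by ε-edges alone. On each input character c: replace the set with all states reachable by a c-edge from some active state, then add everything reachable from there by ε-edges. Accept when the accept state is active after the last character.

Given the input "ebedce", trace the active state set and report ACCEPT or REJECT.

S₀ = ε-closure({0}) = {0,2,4,6,8}
'e' @ 1: {}  — dead — no transitions
rest 'bedce' ignored (set empty)
end set {} — state 1 not in

Answer: REJECT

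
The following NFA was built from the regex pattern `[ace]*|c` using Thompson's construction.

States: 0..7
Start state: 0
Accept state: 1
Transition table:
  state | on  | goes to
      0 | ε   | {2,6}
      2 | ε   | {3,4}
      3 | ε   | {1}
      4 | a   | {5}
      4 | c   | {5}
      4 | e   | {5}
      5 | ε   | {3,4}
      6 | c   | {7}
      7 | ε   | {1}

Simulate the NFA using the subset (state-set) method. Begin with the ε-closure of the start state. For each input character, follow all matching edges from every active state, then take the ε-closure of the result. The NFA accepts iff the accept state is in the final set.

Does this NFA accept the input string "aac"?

Answer: ACCEPT

Steps:
start: ε-closure({0}) = {0,1,2,3,4,6}
'a' @ 1: {1,3,4,5}  (accept∈set)
'a' @ 2: {1,3,4,5}  (accept∈set)
'c' @ 3: {1,3,4,5}  (accept∈set)
end set {1,3,4,5} — state 1 in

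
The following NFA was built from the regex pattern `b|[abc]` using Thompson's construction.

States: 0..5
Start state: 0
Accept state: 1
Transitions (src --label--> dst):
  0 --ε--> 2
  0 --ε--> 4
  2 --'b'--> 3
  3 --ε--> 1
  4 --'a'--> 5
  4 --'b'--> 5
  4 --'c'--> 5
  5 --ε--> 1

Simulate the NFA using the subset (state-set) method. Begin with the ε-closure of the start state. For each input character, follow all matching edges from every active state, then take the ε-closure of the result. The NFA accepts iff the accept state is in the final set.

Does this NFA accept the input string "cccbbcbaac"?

Answer: REJECT

Derivation:
initial (ε-close {0}): {0,2,4}
'c' @ 1: {1,5}  ✓accept
'c' @ 2: {}  — dead — no transitions
rest 'cbbcbaac' ignored (set empty)
final: {}; accept 1 not in set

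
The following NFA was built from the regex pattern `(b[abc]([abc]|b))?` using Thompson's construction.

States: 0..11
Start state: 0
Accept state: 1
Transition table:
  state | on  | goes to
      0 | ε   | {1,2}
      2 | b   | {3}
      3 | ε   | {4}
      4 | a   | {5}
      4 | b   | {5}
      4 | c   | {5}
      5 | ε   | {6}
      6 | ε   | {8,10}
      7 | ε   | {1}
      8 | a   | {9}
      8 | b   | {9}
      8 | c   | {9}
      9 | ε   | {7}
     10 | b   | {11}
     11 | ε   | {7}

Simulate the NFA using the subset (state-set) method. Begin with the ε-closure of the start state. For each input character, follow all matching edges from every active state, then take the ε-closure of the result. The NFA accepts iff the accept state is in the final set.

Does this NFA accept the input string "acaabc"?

start: ε-closure({0}) = {0,1,2}
'a' @ 1: {}  — state set empty
rest 'caabc' ignored (set empty)
after full input: {}  (accept=1 not in)

Answer: REJECT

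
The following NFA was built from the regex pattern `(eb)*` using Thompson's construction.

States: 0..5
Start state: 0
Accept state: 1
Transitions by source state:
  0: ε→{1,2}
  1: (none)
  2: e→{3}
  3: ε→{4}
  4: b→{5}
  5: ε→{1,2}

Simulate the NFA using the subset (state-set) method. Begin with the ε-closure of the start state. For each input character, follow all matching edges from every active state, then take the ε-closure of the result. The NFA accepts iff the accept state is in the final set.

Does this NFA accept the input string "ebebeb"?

Answer: ACCEPT

Trace:
start: ε-closure({0}) = {0,1,2}
'e' @ 1: {3,4}
'b' @ 2: {1,2,5}  ✓accept
'e' @ 3: {3,4}
'b' @ 4: {1,2,5}  ✓accept
'e' @ 5: {3,4}
'b' @ 6: {1,2,5}  ✓accept
final: {1,2,5}; accept 1 in set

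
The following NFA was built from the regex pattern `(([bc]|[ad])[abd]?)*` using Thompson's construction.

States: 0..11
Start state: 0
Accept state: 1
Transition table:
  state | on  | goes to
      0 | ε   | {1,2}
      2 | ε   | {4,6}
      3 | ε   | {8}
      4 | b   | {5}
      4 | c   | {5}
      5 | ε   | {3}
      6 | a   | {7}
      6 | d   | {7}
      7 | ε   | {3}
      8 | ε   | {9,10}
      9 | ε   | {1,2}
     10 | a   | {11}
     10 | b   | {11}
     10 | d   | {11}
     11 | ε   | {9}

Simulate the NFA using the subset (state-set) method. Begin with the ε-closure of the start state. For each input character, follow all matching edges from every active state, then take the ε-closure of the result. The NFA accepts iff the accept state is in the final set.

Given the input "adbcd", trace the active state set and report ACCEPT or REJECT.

Answer: ACCEPT

Steps:
initial (ε-close {0}): {0,1,2,4,6}
'a' @ 1: {1,2,3,4,6,7,8,9,10}  ✓accept
'd' @ 2: {1,2,3,4,6,7,8,9,10,11}  ✓accept
'b' @ 3: {1,2,3,4,5,6,8,9,10,11}  ✓accept
'c' @ 4: {1,2,3,4,5,6,8,9,10}  ✓accept
'd' @ 5: {1,2,3,4,6,7,8,9,10,11}  ✓accept
end set {1,2,3,4,6,7,8,9,10,11} — state 1 in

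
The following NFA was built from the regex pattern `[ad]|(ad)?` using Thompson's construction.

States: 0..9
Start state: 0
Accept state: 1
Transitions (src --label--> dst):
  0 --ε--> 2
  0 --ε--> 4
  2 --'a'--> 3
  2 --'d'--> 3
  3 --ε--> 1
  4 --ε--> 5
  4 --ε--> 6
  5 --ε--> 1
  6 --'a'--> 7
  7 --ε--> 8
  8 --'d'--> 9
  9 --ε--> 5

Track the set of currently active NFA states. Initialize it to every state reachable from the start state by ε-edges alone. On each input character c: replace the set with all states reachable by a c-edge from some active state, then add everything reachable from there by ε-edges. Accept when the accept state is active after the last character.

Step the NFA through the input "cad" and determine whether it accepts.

S₀ = ε-closure({0}) = {0,1,2,4,5,6}
'c' @ 1: {}  — no active states
rest 'ad' ignored (set empty)
after full input: {}  (accept=1 not in)

Answer: REJECT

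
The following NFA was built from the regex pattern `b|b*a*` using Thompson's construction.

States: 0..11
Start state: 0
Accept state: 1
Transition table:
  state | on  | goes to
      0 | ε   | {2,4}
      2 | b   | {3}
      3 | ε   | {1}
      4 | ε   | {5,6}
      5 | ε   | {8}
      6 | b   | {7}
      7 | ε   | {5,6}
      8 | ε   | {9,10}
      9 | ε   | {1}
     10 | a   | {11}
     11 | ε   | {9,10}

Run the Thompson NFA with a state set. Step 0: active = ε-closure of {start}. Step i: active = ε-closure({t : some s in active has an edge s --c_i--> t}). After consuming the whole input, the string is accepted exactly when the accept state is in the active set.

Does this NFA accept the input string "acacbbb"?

Answer: REJECT

Derivation:
start: ε-closure({0}) = {0,1,2,4,5,6,8,9,10}
'a' @ 1: {1,9,10,11}  (accept∈set)
'c' @ 2: {}  — state set empty
rest 'acbbb' ignored (set empty)
final: {}; accept 1 not in set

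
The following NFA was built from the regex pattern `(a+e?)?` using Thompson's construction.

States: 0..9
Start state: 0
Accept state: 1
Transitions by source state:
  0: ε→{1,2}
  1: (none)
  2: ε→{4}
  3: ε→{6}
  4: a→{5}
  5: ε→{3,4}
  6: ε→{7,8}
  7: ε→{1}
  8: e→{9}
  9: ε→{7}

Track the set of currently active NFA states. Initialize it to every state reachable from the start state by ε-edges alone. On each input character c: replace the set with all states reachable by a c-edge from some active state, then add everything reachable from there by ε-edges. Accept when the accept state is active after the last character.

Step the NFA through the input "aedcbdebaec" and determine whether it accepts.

Answer: REJECT

Derivation:
initial (ε-close {0}): {0,1,2,4}
'a' @ 1: {1,3,4,5,6,7,8}  ✓accept
'e' @ 2: {1,7,9}  ✓accept
'd' @ 3: {}  — dead — no transitions
rest 'cbdebaec' ignored (set empty)
final: {}; accept 1 not in set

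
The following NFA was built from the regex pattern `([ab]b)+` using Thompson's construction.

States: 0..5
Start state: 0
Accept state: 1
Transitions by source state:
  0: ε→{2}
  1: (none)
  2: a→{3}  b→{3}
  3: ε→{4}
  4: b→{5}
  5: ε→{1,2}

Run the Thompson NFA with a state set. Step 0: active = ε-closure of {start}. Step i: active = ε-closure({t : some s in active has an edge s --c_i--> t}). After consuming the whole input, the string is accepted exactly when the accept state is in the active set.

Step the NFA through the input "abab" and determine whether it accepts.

S₀ = ε-closure({0}) = {0,2}
'a' @ 1: {3,4}
'b' @ 2: {1,2,5}  ✓accept
'a' @ 3: {3,4}
'b' @ 4: {1,2,5}  ✓accept
final: {1,2,5}; accept 1 in set

Answer: ACCEPT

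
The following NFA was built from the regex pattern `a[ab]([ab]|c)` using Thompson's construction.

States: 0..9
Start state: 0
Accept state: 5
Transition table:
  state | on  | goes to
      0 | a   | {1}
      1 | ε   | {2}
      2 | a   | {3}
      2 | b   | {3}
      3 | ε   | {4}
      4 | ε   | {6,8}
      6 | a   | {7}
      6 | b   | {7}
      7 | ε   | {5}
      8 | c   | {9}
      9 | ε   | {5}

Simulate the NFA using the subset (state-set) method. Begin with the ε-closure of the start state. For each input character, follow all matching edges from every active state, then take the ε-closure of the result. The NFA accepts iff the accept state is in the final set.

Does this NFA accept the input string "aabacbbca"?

Answer: REJECT

Trace:
start: ε-closure({0}) = {0}
'a' @ 1: {1,2}
'a' @ 2: {3,4,6,8}
'b' @ 3: {5,7}  [accepting]
'a' @ 4: {}  — dead — no transitions
rest 'cbbca' ignored (set empty)
end set {} — state 5 not in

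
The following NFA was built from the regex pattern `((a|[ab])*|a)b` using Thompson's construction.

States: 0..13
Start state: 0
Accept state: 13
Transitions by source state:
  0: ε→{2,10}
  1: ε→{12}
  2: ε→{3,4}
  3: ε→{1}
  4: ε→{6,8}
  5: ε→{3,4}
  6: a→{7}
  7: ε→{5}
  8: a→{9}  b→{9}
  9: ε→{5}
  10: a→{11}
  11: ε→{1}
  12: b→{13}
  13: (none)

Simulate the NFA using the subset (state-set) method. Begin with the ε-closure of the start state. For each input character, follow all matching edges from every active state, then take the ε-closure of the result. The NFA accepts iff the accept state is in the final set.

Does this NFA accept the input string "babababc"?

start: ε-closure({0}) = {0,1,2,3,4,6,8,10,12}
'b' @ 1: {1,3,4,5,6,8,9,12,13}  (accept∈set)
'a' @ 2: {1,3,4,5,6,7,8,9,12}
'b' @ 3: {1,3,4,5,6,8,9,12,13}  (accept∈set)
'a' @ 4: {1,3,4,5,6,7,8,9,12}
'b' @ 5: {1,3,4,5,6,8,9,12,13}  (accept∈set)
'a' @ 6: {1,3,4,5,6,7,8,9,12}
'b' @ 7: {1,3,4,5,6,8,9,12,13}  (accept∈set)
'c' @ 8: {}  — dead — no transitions
after full input: {}  (accept=13 not in)

Answer: REJECT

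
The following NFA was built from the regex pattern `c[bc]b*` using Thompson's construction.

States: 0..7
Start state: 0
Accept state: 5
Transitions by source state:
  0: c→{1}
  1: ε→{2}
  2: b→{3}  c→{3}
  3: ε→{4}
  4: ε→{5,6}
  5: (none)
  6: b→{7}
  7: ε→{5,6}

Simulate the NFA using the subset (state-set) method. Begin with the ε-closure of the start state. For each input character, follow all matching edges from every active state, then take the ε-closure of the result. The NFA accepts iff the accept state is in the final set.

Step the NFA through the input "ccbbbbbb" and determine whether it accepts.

Answer: ACCEPT

Derivation:
initial (ε-close {0}): {0}
'c' @ 1: {1,2}
'c' @ 2: {3,4,5,6}  (accept∈set)
'b' @ 3: {5,6,7}  (accept∈set)
'b' @ 4: {5,6,7}  (accept∈set)
'b' @ 5: {5,6,7}  (accept∈set)
'b' @ 6: {5,6,7}  (accept∈set)
'b' @ 7: {5,6,7}  (accept∈set)
'b' @ 8: {5,6,7}  (accept∈set)
end set {5,6,7} — state 5 in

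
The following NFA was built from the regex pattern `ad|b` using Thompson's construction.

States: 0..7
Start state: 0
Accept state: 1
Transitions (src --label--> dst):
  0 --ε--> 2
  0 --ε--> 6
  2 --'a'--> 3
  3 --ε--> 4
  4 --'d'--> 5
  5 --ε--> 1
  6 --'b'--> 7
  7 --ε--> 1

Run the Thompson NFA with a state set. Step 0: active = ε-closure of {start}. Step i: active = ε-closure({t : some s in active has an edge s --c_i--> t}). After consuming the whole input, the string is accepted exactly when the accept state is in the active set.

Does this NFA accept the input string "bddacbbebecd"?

start: ε-closure({0}) = {0,2,6}
'b' @ 1: {1,7}  ✓accept
'd' @ 2: {}  — no active states
rest 'dacbbebecd' ignored (set empty)
final: {}; accept 1 not in set

Answer: REJECT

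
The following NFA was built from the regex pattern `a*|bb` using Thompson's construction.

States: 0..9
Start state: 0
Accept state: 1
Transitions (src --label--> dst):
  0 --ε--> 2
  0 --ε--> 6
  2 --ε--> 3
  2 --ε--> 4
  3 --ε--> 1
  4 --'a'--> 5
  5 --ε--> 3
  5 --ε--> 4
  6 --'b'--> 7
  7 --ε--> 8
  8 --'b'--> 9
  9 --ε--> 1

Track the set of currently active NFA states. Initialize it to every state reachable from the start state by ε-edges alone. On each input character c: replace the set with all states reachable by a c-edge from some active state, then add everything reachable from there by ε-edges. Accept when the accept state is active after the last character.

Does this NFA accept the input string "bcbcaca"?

Answer: REJECT

Steps:
start: ε-closure({0}) = {0,1,2,3,4,6}
'b' @ 1: {7,8}
'c' @ 2: {}  — dead — no transitions
rest 'bcaca' ignored (set empty)
end set {} — state 1 not in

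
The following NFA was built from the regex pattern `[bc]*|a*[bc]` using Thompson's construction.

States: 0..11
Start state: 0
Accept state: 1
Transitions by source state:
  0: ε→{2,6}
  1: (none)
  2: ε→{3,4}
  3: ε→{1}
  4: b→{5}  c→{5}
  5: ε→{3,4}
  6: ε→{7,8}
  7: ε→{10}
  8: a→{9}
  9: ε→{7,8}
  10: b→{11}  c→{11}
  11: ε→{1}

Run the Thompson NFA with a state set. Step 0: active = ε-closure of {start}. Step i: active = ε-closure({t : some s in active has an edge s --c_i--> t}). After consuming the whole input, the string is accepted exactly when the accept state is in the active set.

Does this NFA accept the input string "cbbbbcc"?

start: ε-closure({0}) = {0,1,2,3,4,6,7,8,10}
'c' @ 1: {1,3,4,5,11}  [accepting]
'b' @ 2: {1,3,4,5}  [accepting]
'b' @ 3: {1,3,4,5}  [accepting]
'b' @ 4: {1,3,4,5}  [accepting]
'b' @ 5: {1,3,4,5}  [accepting]
'c' @ 6: {1,3,4,5}  [accepting]
'c' @ 7: {1,3,4,5}  [accepting]
final: {1,3,4,5}; accept 1 in set

Answer: ACCEPT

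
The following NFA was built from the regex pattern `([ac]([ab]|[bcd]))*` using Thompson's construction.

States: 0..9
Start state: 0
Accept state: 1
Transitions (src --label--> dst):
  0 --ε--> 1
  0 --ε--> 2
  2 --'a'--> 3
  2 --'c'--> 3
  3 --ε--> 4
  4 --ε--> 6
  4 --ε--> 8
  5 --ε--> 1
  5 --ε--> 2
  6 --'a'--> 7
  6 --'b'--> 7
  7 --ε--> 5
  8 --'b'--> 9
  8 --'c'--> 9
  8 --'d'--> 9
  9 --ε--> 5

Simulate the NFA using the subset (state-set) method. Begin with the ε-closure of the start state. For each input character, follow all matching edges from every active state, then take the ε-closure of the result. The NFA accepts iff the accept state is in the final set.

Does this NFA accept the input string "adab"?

S₀ = ε-closure({0}) = {0,1,2}
'a' @ 1: {3,4,6,8}
'd' @ 2: {1,2,5,9}  (accept∈set)
'a' @ 3: {3,4,6,8}
'b' @ 4: {1,2,5,7,9}  (accept∈set)
after full input: {1,2,5,7,9}  (accept=1 in)

Answer: ACCEPT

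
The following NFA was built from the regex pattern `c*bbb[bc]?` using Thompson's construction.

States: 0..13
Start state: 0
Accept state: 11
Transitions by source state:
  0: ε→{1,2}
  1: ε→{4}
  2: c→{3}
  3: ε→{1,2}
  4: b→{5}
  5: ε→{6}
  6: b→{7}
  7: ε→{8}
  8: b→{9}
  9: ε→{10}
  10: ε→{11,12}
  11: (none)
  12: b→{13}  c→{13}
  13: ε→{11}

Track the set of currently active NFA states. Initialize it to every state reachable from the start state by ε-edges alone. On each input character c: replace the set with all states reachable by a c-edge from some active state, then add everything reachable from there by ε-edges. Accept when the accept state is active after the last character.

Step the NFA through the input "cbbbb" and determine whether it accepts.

Answer: ACCEPT

Trace:
initial (ε-close {0}): {0,1,2,4}
'c' @ 1: {1,2,3,4}
'b' @ 2: {5,6}
'b' @ 3: {7,8}
'b' @ 4: {9,10,11,12}  (accept∈set)
'b' @ 5: {11,13}  (accept∈set)
end set {11,13} — state 11 in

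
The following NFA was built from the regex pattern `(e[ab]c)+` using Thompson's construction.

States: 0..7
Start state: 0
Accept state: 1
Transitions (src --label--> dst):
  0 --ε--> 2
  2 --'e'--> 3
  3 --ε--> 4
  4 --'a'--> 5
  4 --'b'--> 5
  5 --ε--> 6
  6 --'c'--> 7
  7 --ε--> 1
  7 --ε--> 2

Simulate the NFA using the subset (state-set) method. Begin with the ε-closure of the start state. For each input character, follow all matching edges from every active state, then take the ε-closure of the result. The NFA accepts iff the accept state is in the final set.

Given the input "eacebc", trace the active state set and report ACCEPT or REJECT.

Answer: ACCEPT

Steps:
S₀ = ε-closure({0}) = {0,2}
'e' @ 1: {3,4}
'a' @ 2: {5,6}
'c' @ 3: {1,2,7}  ✓accept
'e' @ 4: {3,4}
'b' @ 5: {5,6}
'c' @ 6: {1,2,7}  ✓accept
after full input: {1,2,7}  (accept=1 in)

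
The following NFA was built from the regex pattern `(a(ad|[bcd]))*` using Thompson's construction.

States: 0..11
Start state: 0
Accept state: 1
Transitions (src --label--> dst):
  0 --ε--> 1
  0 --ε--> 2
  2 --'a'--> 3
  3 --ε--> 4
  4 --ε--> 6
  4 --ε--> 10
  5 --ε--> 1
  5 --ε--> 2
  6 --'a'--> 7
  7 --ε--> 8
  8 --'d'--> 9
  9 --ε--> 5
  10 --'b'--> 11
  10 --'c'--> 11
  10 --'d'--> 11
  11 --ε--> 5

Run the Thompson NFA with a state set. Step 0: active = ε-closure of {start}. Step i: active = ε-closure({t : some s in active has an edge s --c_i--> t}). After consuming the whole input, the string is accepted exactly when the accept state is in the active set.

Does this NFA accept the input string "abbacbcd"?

Answer: REJECT

Steps:
start: ε-closure({0}) = {0,1,2}
'a' @ 1: {3,4,6,10}
'b' @ 2: {1,2,5,11}  [accepting]
'b' @ 3: {}  — no active states
rest 'acbcd' ignored (set empty)
end set {} — state 1 not in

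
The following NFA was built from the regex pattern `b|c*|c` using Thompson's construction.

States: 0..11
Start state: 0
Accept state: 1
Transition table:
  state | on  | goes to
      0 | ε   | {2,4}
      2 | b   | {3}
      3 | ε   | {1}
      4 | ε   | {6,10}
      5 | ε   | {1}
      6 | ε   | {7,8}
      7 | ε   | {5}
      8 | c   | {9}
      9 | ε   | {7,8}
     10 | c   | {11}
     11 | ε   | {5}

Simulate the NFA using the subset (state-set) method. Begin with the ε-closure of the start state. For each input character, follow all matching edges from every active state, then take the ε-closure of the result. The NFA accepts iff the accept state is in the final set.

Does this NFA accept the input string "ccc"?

Answer: ACCEPT

Trace:
initial (ε-close {0}): {0,1,2,4,5,6,7,8,10}
'c' @ 1: {1,5,7,8,9,11}  ✓accept
'c' @ 2: {1,5,7,8,9}  ✓accept
'c' @ 3: {1,5,7,8,9}  ✓accept
end set {1,5,7,8,9} — state 1 in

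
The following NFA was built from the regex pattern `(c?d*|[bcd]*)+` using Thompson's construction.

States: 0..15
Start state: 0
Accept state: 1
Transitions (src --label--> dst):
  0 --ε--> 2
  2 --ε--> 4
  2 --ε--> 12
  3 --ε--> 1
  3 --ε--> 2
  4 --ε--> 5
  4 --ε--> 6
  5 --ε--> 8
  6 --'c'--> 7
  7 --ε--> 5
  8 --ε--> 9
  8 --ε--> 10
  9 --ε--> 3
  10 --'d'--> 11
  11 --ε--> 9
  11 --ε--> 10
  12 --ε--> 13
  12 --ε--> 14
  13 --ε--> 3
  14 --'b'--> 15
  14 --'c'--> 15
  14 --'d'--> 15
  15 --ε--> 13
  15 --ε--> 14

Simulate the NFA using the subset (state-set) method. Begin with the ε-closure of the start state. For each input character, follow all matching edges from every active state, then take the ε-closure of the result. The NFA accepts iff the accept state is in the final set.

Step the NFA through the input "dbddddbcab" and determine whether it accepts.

start: ε-closure({0}) = {0,1,2,3,4,5,6,8,9,10,12,13,14}
'd' @ 1: {1,2,3,4,5,6,8,9,10,11,12,13,14,15}  ✓accept
'b' @ 2: {1,2,3,4,5,6,8,9,10,12,13,14,15}  ✓accept
'd' @ 3: {1,2,3,4,5,6,8,9,10,11,12,13,14,15}  ✓accept
'd' @ 4: {1,2,3,4,5,6,8,9,10,11,12,13,14,15}  ✓accept
'd' @ 5: {1,2,3,4,5,6,8,9,10,11,12,13,14,15}  ✓accept
'd' @ 6: {1,2,3,4,5,6,8,9,10,11,12,13,14,15}  ✓accept
'b' @ 7: {1,2,3,4,5,6,8,9,10,12,13,14,15}  ✓accept
'c' @ 8: {1,2,3,4,5,6,7,8,9,10,12,13,14,15}  ✓accept
'a' @ 9: {}  — no active states
rest 'b' ignored (set empty)
end set {} — state 1 not in

Answer: REJECT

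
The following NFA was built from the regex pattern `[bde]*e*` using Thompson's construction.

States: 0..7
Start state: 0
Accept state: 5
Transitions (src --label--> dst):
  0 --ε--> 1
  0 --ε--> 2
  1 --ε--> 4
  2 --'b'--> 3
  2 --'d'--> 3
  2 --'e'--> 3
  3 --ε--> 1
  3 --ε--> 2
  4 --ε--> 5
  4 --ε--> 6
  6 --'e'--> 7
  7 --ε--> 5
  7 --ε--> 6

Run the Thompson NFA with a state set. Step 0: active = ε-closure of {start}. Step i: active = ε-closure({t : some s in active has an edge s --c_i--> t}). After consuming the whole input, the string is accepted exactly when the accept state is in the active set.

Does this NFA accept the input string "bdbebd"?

Answer: ACCEPT

Trace:
start: ε-closure({0}) = {0,1,2,4,5,6}
'b' @ 1: {1,2,3,4,5,6}  (accept∈set)
'd' @ 2: {1,2,3,4,5,6}  (accept∈set)
'b' @ 3: {1,2,3,4,5,6}  (accept∈set)
'e' @ 4: {1,2,3,4,5,6,7}  (accept∈set)
'b' @ 5: {1,2,3,4,5,6}  (accept∈set)
'd' @ 6: {1,2,3,4,5,6}  (accept∈set)
final: {1,2,3,4,5,6}; accept 5 in set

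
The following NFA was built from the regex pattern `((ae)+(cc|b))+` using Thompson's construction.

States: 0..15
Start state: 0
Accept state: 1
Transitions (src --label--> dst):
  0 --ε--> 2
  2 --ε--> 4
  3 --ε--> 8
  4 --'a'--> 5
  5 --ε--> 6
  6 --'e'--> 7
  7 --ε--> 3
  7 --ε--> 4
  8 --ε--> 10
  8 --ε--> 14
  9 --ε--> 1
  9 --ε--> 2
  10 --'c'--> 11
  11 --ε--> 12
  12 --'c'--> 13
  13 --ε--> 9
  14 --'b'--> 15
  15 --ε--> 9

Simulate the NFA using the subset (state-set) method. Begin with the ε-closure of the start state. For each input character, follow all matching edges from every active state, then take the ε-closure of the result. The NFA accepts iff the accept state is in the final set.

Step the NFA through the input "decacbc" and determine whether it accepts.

Answer: REJECT

Derivation:
S₀ = ε-closure({0}) = {0,2,4}
'd' @ 1: {}  — no active states
rest 'ecacbc' ignored (set empty)
final: {}; accept 1 not in set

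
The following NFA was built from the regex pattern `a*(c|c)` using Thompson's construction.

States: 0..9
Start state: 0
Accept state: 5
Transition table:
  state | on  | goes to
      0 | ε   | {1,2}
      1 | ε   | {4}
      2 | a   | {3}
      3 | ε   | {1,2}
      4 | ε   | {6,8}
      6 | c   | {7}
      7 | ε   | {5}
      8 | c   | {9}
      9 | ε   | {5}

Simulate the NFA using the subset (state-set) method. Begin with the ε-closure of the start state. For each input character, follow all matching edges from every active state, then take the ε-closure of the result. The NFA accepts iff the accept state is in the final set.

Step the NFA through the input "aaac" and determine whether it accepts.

S₀ = ε-closure({0}) = {0,1,2,4,6,8}
'a' @ 1: {1,2,3,4,6,8}
'a' @ 2: {1,2,3,4,6,8}
'a' @ 3: {1,2,3,4,6,8}
'c' @ 4: {5,7,9}  [accepting]
end set {5,7,9} — state 5 in

Answer: ACCEPT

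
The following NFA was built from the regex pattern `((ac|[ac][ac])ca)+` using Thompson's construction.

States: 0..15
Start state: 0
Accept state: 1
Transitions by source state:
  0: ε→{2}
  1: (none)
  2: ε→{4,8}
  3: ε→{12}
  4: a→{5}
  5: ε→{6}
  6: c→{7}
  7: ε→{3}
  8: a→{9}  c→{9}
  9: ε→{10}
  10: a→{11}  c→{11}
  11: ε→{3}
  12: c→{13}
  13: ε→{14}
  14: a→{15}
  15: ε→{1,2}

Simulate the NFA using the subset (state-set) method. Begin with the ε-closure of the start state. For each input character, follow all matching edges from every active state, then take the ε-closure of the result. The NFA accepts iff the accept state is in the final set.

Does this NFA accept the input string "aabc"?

initial (ε-close {0}): {0,2,4,8}
'a' @ 1: {5,6,9,10}
'a' @ 2: {3,11,12}
'b' @ 3: {}  — no active states
rest 'c' ignored (set empty)
final: {}; accept 1 not in set

Answer: REJECT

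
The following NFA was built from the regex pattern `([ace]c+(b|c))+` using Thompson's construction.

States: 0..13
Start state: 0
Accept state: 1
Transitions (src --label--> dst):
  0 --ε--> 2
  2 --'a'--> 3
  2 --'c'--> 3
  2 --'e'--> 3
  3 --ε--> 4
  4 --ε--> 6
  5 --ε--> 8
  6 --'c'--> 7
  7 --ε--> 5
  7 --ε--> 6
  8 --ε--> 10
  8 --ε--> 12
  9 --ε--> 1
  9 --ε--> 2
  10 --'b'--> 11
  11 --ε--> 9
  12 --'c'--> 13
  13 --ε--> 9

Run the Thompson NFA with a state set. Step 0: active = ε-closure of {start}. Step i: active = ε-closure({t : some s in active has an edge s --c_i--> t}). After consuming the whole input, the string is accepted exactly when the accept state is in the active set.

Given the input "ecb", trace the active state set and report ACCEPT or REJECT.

Answer: ACCEPT

Derivation:
start: ε-closure({0}) = {0,2}
'e' @ 1: {3,4,6}
'c' @ 2: {5,6,7,8,10,12}
'b' @ 3: {1,2,9,11}  (accept∈set)
final: {1,2,9,11}; accept 1 in set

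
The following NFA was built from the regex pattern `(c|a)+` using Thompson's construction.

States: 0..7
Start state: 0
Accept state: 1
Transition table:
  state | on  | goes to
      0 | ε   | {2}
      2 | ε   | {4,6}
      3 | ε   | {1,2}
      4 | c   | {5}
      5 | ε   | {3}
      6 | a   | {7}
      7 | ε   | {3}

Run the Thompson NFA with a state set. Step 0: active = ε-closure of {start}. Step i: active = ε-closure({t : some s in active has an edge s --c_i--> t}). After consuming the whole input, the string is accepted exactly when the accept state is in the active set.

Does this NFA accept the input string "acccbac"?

Answer: REJECT

Derivation:
initial (ε-close {0}): {0,2,4,6}
'a' @ 1: {1,2,3,4,6,7}  (accept∈set)
'c' @ 2: {1,2,3,4,5,6}  (accept∈set)
'c' @ 3: {1,2,3,4,5,6}  (accept∈set)
'c' @ 4: {1,2,3,4,5,6}  (accept∈set)
'b' @ 5: {}  — no active states
rest 'ac' ignored (set empty)
end set {} — state 1 not in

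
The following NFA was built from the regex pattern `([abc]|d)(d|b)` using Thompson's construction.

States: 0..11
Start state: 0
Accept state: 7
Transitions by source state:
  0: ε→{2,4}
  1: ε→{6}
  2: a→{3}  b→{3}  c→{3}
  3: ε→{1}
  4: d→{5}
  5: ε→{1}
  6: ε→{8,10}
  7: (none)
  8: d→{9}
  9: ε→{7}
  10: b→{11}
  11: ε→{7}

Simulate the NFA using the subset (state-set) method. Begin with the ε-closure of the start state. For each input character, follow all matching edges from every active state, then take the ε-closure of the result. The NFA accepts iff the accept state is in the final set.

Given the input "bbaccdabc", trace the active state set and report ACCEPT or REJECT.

initial (ε-close {0}): {0,2,4}
'b' @ 1: {1,3,6,8,10}
'b' @ 2: {7,11}  ✓accept
'a' @ 3: {}  — no active states
rest 'ccdabc' ignored (set empty)
final: {}; accept 7 not in set

Answer: REJECT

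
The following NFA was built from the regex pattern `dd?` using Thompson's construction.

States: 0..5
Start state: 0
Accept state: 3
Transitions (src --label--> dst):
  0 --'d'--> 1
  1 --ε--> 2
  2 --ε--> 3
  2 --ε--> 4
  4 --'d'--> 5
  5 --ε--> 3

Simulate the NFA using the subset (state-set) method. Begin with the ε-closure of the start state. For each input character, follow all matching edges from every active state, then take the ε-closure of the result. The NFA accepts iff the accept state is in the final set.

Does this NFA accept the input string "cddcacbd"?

start: ε-closure({0}) = {0}
'c' @ 1: {}  — state set empty
rest 'ddcacbd' ignored (set empty)
after full input: {}  (accept=3 not in)

Answer: REJECT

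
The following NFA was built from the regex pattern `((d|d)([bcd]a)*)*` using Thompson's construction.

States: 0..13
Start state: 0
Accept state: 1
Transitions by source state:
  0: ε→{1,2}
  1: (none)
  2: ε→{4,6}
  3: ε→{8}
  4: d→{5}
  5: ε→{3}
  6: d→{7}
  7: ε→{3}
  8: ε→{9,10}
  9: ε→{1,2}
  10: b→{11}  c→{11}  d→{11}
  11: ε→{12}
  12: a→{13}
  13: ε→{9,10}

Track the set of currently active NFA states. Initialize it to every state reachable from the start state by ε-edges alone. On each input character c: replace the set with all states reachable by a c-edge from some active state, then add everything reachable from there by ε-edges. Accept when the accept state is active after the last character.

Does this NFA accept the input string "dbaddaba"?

S₀ = ε-closure({0}) = {0,1,2,4,6}
'd' @ 1: {1,2,3,4,5,6,7,8,9,10}  (accept∈set)
'b' @ 2: {11,12}
'a' @ 3: {1,2,4,6,9,10,13}  (accept∈set)
'd' @ 4: {1,2,3,4,5,6,7,8,9,10,11,12}  (accept∈set)
'd' @ 5: {1,2,3,4,5,6,7,8,9,10,11,12}  (accept∈set)
'a' @ 6: {1,2,4,6,9,10,13}  (accept∈set)
'b' @ 7: {11,12}
'a' @ 8: {1,2,4,6,9,10,13}  (accept∈set)
end set {1,2,4,6,9,10,13} — state 1 in

Answer: ACCEPT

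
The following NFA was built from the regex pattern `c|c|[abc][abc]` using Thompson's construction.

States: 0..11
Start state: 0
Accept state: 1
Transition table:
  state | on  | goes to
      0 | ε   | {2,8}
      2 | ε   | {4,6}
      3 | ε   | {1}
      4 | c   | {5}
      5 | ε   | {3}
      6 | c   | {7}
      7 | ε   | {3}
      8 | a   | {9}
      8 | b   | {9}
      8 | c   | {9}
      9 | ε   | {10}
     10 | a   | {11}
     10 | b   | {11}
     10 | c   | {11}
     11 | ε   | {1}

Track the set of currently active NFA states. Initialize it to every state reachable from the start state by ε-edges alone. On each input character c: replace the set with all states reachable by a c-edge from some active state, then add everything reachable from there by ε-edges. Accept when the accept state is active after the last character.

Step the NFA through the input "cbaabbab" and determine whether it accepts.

Answer: REJECT

Derivation:
initial (ε-close {0}): {0,2,4,6,8}
'c' @ 1: {1,3,5,7,9,10}  [accepting]
'b' @ 2: {1,11}  [accepting]
'a' @ 3: {}  — dead — no transitions
rest 'abbab' ignored (set empty)
end set {} — state 1 not in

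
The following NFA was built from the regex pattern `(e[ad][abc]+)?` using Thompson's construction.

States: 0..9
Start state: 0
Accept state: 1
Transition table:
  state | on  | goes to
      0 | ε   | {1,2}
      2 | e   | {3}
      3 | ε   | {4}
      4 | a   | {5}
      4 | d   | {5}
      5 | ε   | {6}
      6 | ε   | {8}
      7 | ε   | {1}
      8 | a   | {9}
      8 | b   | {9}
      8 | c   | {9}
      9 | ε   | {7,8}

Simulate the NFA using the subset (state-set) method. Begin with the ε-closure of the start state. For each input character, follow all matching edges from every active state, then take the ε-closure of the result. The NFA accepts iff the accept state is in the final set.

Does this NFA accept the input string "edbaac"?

Answer: ACCEPT

Trace:
S₀ = ε-closure({0}) = {0,1,2}
'e' @ 1: {3,4}
'd' @ 2: {5,6,8}
'b' @ 3: {1,7,8,9}  [accepting]
'a' @ 4: {1,7,8,9}  [accepting]
'a' @ 5: {1,7,8,9}  [accepting]
'c' @ 6: {1,7,8,9}  [accepting]
end set {1,7,8,9} — state 1 in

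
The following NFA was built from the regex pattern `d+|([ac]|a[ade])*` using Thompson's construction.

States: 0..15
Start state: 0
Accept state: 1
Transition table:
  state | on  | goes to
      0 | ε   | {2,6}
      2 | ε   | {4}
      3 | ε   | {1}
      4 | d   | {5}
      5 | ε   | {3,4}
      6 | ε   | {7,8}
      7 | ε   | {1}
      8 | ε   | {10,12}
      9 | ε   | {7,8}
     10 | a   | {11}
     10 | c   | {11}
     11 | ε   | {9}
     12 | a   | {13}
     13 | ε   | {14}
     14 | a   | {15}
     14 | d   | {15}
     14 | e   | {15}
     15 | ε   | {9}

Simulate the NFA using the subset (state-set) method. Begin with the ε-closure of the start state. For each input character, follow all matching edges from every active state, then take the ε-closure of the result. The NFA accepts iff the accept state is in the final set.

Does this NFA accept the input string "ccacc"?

initial (ε-close {0}): {0,1,2,4,6,7,8,10,12}
'c' @ 1: {1,7,8,9,10,11,12}  [accepting]
'c' @ 2: {1,7,8,9,10,11,12}  [accepting]
'a' @ 3: {1,7,8,9,10,11,12,13,14}  [accepting]
'c' @ 4: {1,7,8,9,10,11,12}  [accepting]
'c' @ 5: {1,7,8,9,10,11,12}  [accepting]
final: {1,7,8,9,10,11,12}; accept 1 in set

Answer: ACCEPT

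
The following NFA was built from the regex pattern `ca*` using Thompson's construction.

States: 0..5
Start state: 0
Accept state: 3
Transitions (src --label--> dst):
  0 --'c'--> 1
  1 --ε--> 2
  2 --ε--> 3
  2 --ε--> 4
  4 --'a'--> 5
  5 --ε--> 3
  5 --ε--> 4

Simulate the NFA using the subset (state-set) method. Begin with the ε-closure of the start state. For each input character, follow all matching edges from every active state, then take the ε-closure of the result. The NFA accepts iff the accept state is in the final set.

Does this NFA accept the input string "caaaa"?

S₀ = ε-closure({0}) = {0}
'c' @ 1: {1,2,3,4}  (accept∈set)
'a' @ 2: {3,4,5}  (accept∈set)
'a' @ 3: {3,4,5}  (accept∈set)
'a' @ 4: {3,4,5}  (accept∈set)
'a' @ 5: {3,4,5}  (accept∈set)
final: {3,4,5}; accept 3 in set

Answer: ACCEPT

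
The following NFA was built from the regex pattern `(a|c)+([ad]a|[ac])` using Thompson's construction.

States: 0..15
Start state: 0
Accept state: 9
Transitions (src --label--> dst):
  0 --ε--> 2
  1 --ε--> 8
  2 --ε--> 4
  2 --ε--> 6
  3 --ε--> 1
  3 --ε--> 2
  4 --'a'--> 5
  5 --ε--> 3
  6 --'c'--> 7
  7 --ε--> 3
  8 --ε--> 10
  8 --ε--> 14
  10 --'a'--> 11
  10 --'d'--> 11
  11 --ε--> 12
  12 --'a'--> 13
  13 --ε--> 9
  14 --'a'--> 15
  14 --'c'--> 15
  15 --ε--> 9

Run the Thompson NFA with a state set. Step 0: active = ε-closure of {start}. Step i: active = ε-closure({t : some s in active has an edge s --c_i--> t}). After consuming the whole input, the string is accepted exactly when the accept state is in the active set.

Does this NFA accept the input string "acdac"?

Answer: REJECT

Derivation:
initial (ε-close {0}): {0,2,4,6}
'a' @ 1: {1,2,3,4,5,6,8,10,14}
'c' @ 2: {1,2,3,4,6,7,8,9,10,14,15}  (accept∈set)
'd' @ 3: {11,12}
'a' @ 4: {9,13}  (accept∈set)
'c' @ 5: {}  — state set empty
after full input: {}  (accept=9 not in)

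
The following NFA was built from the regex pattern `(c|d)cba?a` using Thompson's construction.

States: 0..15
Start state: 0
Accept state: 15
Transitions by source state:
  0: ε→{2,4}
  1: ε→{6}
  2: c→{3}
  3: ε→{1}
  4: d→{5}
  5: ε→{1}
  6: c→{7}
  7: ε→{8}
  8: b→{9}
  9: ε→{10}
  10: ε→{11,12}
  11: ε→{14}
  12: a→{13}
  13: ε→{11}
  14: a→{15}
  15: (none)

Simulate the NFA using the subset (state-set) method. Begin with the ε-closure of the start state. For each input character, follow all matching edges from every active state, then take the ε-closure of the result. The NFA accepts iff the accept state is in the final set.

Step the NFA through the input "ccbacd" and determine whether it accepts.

S₀ = ε-closure({0}) = {0,2,4}
'c' @ 1: {1,3,6}
'c' @ 2: {7,8}
'b' @ 3: {9,10,11,12,14}
'a' @ 4: {11,13,14,15}  ✓accept
'c' @ 5: {}  — state set empty
rest 'd' ignored (set empty)
after full input: {}  (accept=15 not in)

Answer: REJECT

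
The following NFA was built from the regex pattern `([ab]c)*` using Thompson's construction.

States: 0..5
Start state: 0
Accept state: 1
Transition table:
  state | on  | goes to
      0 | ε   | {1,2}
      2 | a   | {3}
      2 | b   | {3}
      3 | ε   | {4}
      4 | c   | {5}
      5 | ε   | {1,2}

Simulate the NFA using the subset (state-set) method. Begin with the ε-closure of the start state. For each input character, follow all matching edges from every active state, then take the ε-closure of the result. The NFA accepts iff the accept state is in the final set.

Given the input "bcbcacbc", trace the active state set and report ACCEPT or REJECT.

Answer: ACCEPT

Trace:
start: ε-closure({0}) = {0,1,2}
'b' @ 1: {3,4}
'c' @ 2: {1,2,5}  (accept∈set)
'b' @ 3: {3,4}
'c' @ 4: {1,2,5}  (accept∈set)
'a' @ 5: {3,4}
'c' @ 6: {1,2,5}  (accept∈set)
'b' @ 7: {3,4}
'c' @ 8: {1,2,5}  (accept∈set)
after full input: {1,2,5}  (accept=1 in)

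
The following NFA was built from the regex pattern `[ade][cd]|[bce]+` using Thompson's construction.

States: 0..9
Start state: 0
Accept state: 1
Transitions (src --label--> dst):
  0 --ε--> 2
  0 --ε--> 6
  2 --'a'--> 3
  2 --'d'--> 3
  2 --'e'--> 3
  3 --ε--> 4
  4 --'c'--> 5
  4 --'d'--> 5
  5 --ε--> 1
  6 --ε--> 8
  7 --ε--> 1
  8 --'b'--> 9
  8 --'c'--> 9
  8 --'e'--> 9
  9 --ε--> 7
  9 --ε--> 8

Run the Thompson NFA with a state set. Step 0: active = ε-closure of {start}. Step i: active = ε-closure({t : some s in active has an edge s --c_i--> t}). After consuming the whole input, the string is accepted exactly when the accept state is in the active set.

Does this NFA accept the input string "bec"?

Answer: ACCEPT

Derivation:
start: ε-closure({0}) = {0,2,6,8}
'b' @ 1: {1,7,8,9}  ✓accept
'e' @ 2: {1,7,8,9}  ✓accept
'c' @ 3: {1,7,8,9}  ✓accept
end set {1,7,8,9} — state 1 in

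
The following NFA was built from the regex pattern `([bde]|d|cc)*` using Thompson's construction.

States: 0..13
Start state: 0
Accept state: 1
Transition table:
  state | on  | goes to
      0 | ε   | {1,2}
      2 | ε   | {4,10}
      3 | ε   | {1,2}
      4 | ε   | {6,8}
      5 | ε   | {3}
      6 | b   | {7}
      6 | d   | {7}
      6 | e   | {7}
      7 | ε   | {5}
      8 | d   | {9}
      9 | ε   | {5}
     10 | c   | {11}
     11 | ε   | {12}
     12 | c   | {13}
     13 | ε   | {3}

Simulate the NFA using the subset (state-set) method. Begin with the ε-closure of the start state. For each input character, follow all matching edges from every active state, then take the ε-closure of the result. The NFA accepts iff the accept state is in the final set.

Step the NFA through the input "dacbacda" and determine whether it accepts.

start: ε-closure({0}) = {0,1,2,4,6,8,10}
'd' @ 1: {1,2,3,4,5,6,7,8,9,10}  (accept∈set)
'a' @ 2: {}  — dead — no transitions
rest 'cbacda' ignored (set empty)
final: {}; accept 1 not in set

Answer: REJECT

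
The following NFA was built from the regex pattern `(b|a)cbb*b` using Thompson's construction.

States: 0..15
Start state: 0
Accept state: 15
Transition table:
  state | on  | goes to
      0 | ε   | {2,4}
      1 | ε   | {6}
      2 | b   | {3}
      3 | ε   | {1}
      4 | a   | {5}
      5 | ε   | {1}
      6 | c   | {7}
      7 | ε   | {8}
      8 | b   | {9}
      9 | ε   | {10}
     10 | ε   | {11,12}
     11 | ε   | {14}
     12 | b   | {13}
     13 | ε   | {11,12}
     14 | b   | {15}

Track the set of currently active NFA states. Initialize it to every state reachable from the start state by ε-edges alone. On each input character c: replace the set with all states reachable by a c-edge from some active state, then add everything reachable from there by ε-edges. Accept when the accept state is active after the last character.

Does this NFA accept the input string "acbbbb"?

Answer: ACCEPT

Trace:
initial (ε-close {0}): {0,2,4}
'a' @ 1: {1,5,6}
'c' @ 2: {7,8}
'b' @ 3: {9,10,11,12,14}
'b' @ 4: {11,12,13,14,15}  [accepting]
'b' @ 5: {11,12,13,14,15}  [accepting]
'b' @ 6: {11,12,13,14,15}  [accepting]
after full input: {11,12,13,14,15}  (accept=15 in)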